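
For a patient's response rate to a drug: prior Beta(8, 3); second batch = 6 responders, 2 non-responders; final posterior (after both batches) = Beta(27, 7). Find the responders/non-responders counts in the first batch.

Sequential conjugate updates are equivalent to a single update on the pooled data, so total successes = posterior α − prior α and total failures = posterior β − prior β.
Total across both batches: 27−8=19 responders, 7−3=4 non-responders.
Subtract the second batch: 19−6=13 responders and 4−2=2 non-responders.

13 responders and 2 non-responders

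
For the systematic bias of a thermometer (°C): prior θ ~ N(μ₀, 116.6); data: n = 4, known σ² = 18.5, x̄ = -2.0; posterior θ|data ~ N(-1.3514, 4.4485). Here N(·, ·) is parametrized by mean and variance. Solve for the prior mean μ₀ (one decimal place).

With known observation variance, the Normal–Normal posterior has precision τ_n = τ₀ + n/σ² and mean μ_n = (τ₀μ₀ + (n/σ²)x̄)/τ_n.
Here τ₀ = 1/116.6 = 0.008576 and τ_data = 4/18.5 = 0.216216, so τ_n = 0.224792.
Rearranging for μ₀: μ₀ = (μ_n·τ_n − τ_data·x̄)/τ₀ = (-1.3514·0.224792 − 0.216216·-2.0) / 0.008576 = 0.128648/0.008576 ≈ 15.0.

μ₀ = 15.0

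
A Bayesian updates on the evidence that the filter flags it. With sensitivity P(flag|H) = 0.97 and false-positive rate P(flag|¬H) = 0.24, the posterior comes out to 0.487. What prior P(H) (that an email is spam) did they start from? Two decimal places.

Bayes' rule in odds form gives O(H|E) = O(H)·[P(E|H)/P(E|¬H)], hence O(H) = O(H|E)/LR.
Posterior odds = 0.487/(1−0.487) = 0.9493. LR = 0.97/0.24 = 4.0417.
Prior odds = 0.9493/4.0417 = 0.2349, so P(H) = 0.2349/(1+0.2349) ≈ 0.19.

P(H) = 0.19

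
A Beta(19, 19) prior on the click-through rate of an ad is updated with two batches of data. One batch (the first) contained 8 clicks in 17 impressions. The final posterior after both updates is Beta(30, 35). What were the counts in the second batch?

Sequential conjugate updates are equivalent to a single update on the pooled data, so total successes = posterior α − prior α and total failures = posterior β − prior β.
Total across both batches: 30−19=11 clicks, 35−19=16 non-clicks.
Subtract the first batch: 11−8=3 clicks and 16−9=7 non-clicks.

3 clicks and 7 non-clicks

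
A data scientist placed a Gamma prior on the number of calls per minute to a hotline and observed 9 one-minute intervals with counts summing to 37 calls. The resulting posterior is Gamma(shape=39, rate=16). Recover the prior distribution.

Gamma–Poisson conjugacy: posterior shape = α + Σxᵢ, posterior rate = β + n.
So α = 39 − 37 = 2 and β = 16 − 9 = 7.

Gamma(shape=2, rate=7)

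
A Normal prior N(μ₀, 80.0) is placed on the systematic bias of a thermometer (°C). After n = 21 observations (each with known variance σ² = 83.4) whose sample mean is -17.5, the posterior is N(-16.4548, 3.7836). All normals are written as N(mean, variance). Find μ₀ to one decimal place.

With known observation variance, the Normal–Normal posterior has precision τ_n = τ₀ + n/σ² and mean μ_n = (τ₀μ₀ + (n/σ²)x̄)/τ_n.
Here τ₀ = 1/80.0 = 0.012500 and τ_data = 21/83.4 = 0.251799, so τ_n = 0.264299.
Rearranging for μ₀: μ₀ = (μ_n·τ_n − τ_data·x̄)/τ₀ = (-16.4548·0.264299 − 0.251799·-17.5) / 0.012500 = 0.057495/0.012500 ≈ 4.6.

μ₀ = 4.6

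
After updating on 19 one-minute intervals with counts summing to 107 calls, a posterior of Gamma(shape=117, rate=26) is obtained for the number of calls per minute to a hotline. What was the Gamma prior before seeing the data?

Gamma(shape=10, rate=7)

A Gamma(α, β) prior (rate parametrization) on a Poisson rate with n observations summing to S gives posterior Gamma(α+S, β+n).
So α = 117 − 107 = 10 and β = 26 − 19 = 7.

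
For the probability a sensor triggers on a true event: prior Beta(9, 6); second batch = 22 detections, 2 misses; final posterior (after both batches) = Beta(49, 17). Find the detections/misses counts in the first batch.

18 detections and 9 misses

Because Beta–binomial updating is additive in the counts, the combined data contributed (α_post−α_prior, β_post−β_prior) successes and failures.
Total across both batches: 49−9=40 detections, 17−6=11 misses.
Subtract the second batch: 40−22=18 detections and 11−2=9 misses.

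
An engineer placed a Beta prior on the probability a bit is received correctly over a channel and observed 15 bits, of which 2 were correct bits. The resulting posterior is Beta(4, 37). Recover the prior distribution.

A Beta(a, b) prior with s successes and f failures in binomial data gives a Beta(a+s, b+f) posterior.
Subtract the data counts: 4−2=2, 37−13=24.

Beta(2, 24)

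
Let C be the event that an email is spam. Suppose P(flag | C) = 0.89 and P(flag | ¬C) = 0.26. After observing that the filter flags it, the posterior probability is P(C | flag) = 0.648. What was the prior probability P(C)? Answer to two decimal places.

Bayes' rule in odds form gives O(C|E) = O(C)·[P(E|C)/P(E|¬C)], hence O(C) = O(C|E)/LR.
Posterior odds = 0.648/(1−0.648) = 1.8409. LR = 0.89/0.26 = 3.4231.
Prior odds = 1.8409/3.4231 = 0.5378, so P(C) = 0.5378/(1+0.5378) ≈ 0.35.

P(C) = 0.35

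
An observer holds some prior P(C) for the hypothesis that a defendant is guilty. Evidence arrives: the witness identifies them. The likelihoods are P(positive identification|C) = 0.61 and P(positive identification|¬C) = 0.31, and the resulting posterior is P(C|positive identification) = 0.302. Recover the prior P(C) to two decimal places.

In odds form, posterior odds = prior odds × likelihood ratio, so prior odds = posterior odds ÷ LR.
Posterior odds = 0.302/(1−0.302) = 0.4327. LR = 0.61/0.31 = 1.9677.
Prior odds = 0.4327/1.9677 = 0.2199, so P(C) = 0.2199/(1+0.2199) ≈ 0.18.

P(C) = 0.18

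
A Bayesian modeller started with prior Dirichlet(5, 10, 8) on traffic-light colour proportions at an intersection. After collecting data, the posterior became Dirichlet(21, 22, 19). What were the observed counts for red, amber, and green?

For a Dirichlet(α) prior with multinomial counts c, the posterior is Dirichlet(α + c) componentwise.
Counts are posterior − prior componentwise: 21−5=16, 22−10=12, 19−8=11.

counts (16, 12, 11)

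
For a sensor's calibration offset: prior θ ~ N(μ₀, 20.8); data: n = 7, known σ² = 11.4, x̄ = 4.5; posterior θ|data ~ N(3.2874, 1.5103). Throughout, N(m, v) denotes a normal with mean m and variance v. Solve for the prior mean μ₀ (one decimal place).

With known observation variance, the Normal–Normal posterior has precision τ_n = τ₀ + n/σ² and mean μ_n = (τ₀μ₀ + (n/σ²)x̄)/τ_n.
Here τ₀ = 1/20.8 = 0.048077 and τ_data = 7/11.4 = 0.614035, so τ_n = 0.662112.
Rearranging for μ₀: μ₀ = (μ_n·τ_n − τ_data·x̄)/τ₀ = (3.2874·0.662112 − 0.614035·4.5) / 0.048077 = -0.586531/0.048077 ≈ -12.2.

μ₀ = -12.2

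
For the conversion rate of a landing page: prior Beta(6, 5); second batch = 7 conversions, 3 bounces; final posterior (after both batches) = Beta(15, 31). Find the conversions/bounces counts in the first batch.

2 conversions and 23 bounces

Because Beta–binomial updating is additive in the counts, the combined data contributed (α_post−α_prior, β_post−β_prior) successes and failures.
Total across both batches: 15−6=9 conversions, 31−5=26 bounces.
Subtract the second batch: 9−7=2 conversions and 26−3=23 bounces.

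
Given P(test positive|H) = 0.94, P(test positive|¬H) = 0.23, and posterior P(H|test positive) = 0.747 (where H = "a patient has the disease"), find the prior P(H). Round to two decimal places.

P(H) = 0.42

Bayes' rule in odds form gives O(H|E) = O(H)·[P(E|H)/P(E|¬H)], hence O(H) = O(H|E)/LR.
Posterior odds = 0.747/(1−0.747) = 2.9526. LR = 0.94/0.23 = 4.0870.
Prior odds = 2.9526/4.0870 = 0.7224, so P(H) = 0.7224/(1+0.7224) ≈ 0.42.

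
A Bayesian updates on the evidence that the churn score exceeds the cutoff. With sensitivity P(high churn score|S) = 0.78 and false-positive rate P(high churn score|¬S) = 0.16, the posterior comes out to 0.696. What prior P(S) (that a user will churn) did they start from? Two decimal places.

P(S) = 0.32

In odds form, posterior odds = prior odds × likelihood ratio, so prior odds = posterior odds ÷ LR.
Posterior odds = 0.696/(1−0.696) = 2.2895. LR = 0.78/0.16 = 4.8750.
Prior odds = 2.2895/4.8750 = 0.4696, so P(S) = 0.4696/(1+0.4696) ≈ 0.32.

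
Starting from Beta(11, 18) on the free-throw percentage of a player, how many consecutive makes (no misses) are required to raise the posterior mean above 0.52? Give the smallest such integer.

After k makes and 0 misses the posterior is Beta(11+k, 18), with mean (11+k)/(11+18+k).
Set (11+k)/(29+k) > 0.52 and solve: k > (0.52·29 − 11)/(1 − 0.52) = 8.500.
The smallest integer exceeding 8.500 is 9, and checking k=9: (20)/(38) = 0.5263 > 0.52.

k = 9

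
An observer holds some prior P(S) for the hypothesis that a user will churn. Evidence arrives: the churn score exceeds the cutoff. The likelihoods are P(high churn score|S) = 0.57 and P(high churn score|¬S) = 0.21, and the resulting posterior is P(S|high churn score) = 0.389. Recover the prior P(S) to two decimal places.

Bayes' rule in odds form gives O(S|E) = O(S)·[P(E|S)/P(E|¬S)], hence O(S) = O(S|E)/LR.
Posterior odds = 0.389/(1−0.389) = 0.6367. LR = 0.57/0.21 = 2.7143.
Prior odds = 0.6367/2.7143 = 0.2346, so P(S) = 0.2346/(1+0.2346) ≈ 0.19.

P(S) = 0.19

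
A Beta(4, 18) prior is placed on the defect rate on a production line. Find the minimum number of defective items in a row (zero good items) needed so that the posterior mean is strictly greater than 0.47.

k = 12

After k defective items and 0 good items the posterior is Beta(4+k, 18), with mean (4+k)/(4+18+k).
Set (4+k)/(22+k) > 0.47 and solve: k > (0.47·22 − 4)/(1 − 0.47) = 11.962.
The smallest integer exceeding 11.962 is 12.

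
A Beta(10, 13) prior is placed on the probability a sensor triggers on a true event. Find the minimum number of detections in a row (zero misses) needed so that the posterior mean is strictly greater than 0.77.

k = 34

After k detections and 0 misses the posterior is Beta(10+k, 13), with mean (10+k)/(10+13+k).
Set (10+k)/(23+k) > 0.77 and solve: k > (0.77·23 − 10)/(1 − 0.77) = 33.522.
The smallest integer exceeding 33.522 is 34.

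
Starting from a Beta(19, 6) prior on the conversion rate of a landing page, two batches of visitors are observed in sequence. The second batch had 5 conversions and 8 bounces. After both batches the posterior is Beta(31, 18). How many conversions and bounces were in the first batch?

Sequential conjugate updates are equivalent to a single update on the pooled data, so total successes = posterior α − prior α and total failures = posterior β − prior β.
Total across both batches: 31−19=12 conversions, 18−6=12 bounces.
Subtract the second batch: 12−5=7 conversions and 12−8=4 bounces.

7 conversions and 4 bounces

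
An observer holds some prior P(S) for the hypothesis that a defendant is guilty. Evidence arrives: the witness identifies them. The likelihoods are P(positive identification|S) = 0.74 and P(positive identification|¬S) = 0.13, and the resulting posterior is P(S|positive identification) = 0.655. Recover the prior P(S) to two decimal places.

Bayes' rule in odds form gives O(S|E) = O(S)·[P(E|S)/P(E|¬S)], hence O(S) = O(S|E)/LR.
Posterior odds = 0.655/(1−0.655) = 1.8986. LR = 0.74/0.13 = 5.6923.
Prior odds = 1.8986/5.6923 = 0.3335, so P(S) = 0.3335/(1+0.3335) ≈ 0.25.

P(S) = 0.25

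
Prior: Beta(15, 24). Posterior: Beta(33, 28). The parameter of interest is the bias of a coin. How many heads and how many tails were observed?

Beta is conjugate to the binomial likelihood: posterior = Beta(α+s, β+f).
So s = 33 − 15 = 18 and f = 28 − 24 = 4.

18 heads and 4 tails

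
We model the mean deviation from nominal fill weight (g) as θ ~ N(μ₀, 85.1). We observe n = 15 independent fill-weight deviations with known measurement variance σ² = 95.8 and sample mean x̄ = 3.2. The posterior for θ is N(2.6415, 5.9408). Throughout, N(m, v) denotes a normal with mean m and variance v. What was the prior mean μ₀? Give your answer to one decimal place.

The posterior mean is a precision-weighted average: μ_n = (τ₀μ₀ + τ_data·x̄)/(τ₀+τ_data), with τ₀=1/σ₀² and τ_data=n/σ².
Here τ₀ = 1/85.1 = 0.011751 and τ_data = 15/95.8 = 0.156576, so τ_n = 0.168327.
Rearranging for μ₀: μ₀ = (μ_n·τ_n − τ_data·x̄)/τ₀ = (2.6415·0.168327 − 0.156576·3.2) / 0.011751 = -0.056407/0.011751 ≈ -4.8.

μ₀ = -4.8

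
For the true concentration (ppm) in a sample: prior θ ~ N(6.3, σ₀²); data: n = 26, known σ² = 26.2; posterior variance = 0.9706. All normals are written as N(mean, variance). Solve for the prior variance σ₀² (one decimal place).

Posterior precision equals prior precision plus data precision: 1/σ_n² = 1/σ₀² + n/σ².
So 1/σ₀² = 1/0.9706 − 26/26.2 = 1.030291 − 0.992366 = 0.037925.
Hence σ₀² = 1/0.037925 ≈ 26.4.

σ₀² = 26.4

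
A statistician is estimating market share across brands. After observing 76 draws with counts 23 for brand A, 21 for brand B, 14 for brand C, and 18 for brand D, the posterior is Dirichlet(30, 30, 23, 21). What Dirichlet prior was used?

For a Dirichlet(α) prior with multinomial counts c, the posterior is Dirichlet(α + c) componentwise.
Subtract each count from the matching posterior parameter: 30−23=7, 30−21=9, 23−14=9, 21−18=3.

Dirichlet(7, 9, 9, 3)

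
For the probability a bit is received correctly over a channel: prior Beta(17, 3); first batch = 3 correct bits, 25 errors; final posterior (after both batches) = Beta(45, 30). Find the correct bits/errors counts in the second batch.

25 correct bits and 2 errors

Sequential conjugate updates are equivalent to a single update on the pooled data, so total successes = posterior α − prior α and total failures = posterior β − prior β.
Total across both batches: 45−17=28 correct bits, 30−3=27 errors.
Subtract the first batch: 28−3=25 correct bits and 27−25=2 errors.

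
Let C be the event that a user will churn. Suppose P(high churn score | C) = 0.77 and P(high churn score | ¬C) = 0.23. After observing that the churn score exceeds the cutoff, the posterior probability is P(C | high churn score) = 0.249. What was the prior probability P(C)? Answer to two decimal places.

In odds form, posterior odds = prior odds × likelihood ratio, so prior odds = posterior odds ÷ LR.
Posterior odds = 0.249/(1−0.249) = 0.3316. LR = 0.77/0.23 = 3.3478.
Prior odds = 0.3316/3.3478 = 0.0991, so P(C) = 0.0991/(1+0.0991) ≈ 0.09.

P(C) = 0.09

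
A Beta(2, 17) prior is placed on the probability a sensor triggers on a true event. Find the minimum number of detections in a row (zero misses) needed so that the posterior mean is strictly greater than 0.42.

After k detections and 0 misses the posterior is Beta(2+k, 17), with mean (2+k)/(2+17+k).
Set (2+k)/(19+k) > 0.42 and solve: k > (0.42·19 − 2)/(1 − 0.42) = 10.310.
The smallest integer exceeding 10.310 is 11, and checking k=11: (13)/(30) = 0.4333 > 0.42.

k = 11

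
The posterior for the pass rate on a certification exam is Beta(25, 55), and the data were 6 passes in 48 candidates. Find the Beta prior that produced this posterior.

Beta(19, 13)

A Beta(α, β) prior with s successes and f failures in binomial data gives a Beta(α+s, β+f) posterior.
Subtract the data counts: 25−6=19, 55−42=13.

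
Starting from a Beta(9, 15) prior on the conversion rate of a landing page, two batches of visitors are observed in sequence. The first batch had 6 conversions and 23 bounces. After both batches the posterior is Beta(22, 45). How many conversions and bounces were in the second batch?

7 conversions and 7 bounces

Sequential conjugate updates are equivalent to a single update on the pooled data, so total successes = posterior α − prior α and total failures = posterior β − prior β.
Total across both batches: 22−9=13 conversions, 45−15=30 bounces.
Subtract the first batch: 13−6=7 conversions and 30−23=7 bounces.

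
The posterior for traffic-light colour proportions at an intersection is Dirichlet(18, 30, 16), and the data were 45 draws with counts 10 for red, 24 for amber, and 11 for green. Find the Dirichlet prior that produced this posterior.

Dirichlet(8, 6, 5)

For a Dirichlet(α) prior with multinomial counts c, the posterior is Dirichlet(α + c) componentwise.
Subtract each count from the matching posterior parameter: 18−10=8, 30−24=6, 16−11=5.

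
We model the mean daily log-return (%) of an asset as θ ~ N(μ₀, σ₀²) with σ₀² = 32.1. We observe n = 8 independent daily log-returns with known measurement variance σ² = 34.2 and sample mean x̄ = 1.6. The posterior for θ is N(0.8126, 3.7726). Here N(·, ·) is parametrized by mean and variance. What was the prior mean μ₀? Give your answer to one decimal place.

μ₀ = -5.1

With known observation variance, the Normal–Normal posterior has precision τ_n = τ₀ + n/σ² and mean μ_n = (τ₀μ₀ + (n/σ²)x̄)/τ_n.
Here τ₀ = 1/32.1 = 0.031153 and τ_data = 8/34.2 = 0.233918, so τ_n = 0.265071.
Rearranging for μ₀: μ₀ = (μ_n·τ_n − τ_data·x̄)/τ₀ = (0.8126·0.265071 − 0.233918·1.6) / 0.031153 = -0.158872/0.031153 ≈ -5.1.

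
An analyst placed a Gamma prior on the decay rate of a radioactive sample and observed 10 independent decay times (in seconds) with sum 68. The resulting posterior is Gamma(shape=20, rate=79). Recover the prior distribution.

Gamma(shape=10, rate=11)

For an exponential likelihood with a Gamma(α, β) prior on the rate, n observations with total T give posterior Gamma(α+n, β+T).
So α = 20 − 10 = 10 and β = 79 − 68 = 11.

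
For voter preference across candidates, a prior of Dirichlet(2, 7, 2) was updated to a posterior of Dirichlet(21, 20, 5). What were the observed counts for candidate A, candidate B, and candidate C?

counts (19, 13, 3)

For a Dirichlet(α) prior with multinomial counts c, the posterior is Dirichlet(α + c) componentwise.
Counts are posterior − prior componentwise: 21−2=19, 20−7=13, 5−2=3.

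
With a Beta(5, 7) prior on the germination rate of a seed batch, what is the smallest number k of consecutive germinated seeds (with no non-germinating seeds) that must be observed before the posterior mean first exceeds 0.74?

After k germinated seeds and 0 non-germinating seeds the posterior is Beta(5+k, 7), with mean (5+k)/(5+7+k).
Set (5+k)/(12+k) > 0.74 and solve: k > (0.74·12 − 5)/(1 − 0.74) = 14.923.
The smallest integer exceeding 14.923 is 15.

k = 15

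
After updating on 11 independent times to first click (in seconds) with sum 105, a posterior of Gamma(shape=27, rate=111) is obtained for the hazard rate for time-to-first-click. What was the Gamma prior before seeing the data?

Gamma(shape=16, rate=6)

For an exponential likelihood with a Gamma(α, β) prior on the rate, n observations with total T give posterior Gamma(α+n, β+T).
So α = 27 − 11 = 16 and β = 111 − 105 = 6.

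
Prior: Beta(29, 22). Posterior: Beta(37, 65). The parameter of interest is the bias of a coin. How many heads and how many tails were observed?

8 heads and 43 tails

A Beta(a, b) prior with s successes and f failures in binomial data gives a Beta(a+s, b+f) posterior.
Match parameters: s=37−29=8, f=65−22=43.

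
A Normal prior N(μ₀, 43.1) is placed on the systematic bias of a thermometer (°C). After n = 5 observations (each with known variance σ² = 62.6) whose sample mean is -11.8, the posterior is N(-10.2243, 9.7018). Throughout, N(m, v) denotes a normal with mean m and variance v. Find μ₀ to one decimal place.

μ₀ = -4.8

With known observation variance, the Normal–Normal posterior has precision τ_n = τ₀ + n/σ² and mean μ_n = (τ₀μ₀ + (n/σ²)x̄)/τ_n.
Here τ₀ = 1/43.1 = 0.023202 and τ_data = 5/62.6 = 0.079872, so τ_n = 0.103074.
Rearranging for μ₀: μ₀ = (μ_n·τ_n − τ_data·x̄)/τ₀ = (-10.2243·0.103074 − 0.079872·-11.8) / 0.023202 = -0.111370/0.023202 ≈ -4.8.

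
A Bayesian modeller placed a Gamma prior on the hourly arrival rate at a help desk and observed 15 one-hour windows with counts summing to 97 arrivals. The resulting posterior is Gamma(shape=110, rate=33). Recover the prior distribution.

Gamma(shape=13, rate=18)

A Gamma(α, β) prior (rate parametrization) on a Poisson rate with n observations summing to S gives posterior Gamma(α+S, β+n).
So α = 110 − 97 = 13 and β = 33 − 15 = 18.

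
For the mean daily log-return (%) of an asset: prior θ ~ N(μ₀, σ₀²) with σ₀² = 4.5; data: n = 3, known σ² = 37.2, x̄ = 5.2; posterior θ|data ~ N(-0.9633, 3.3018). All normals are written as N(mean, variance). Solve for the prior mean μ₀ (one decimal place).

The posterior mean is a precision-weighted average: μ_n = (τ₀μ₀ + τ_data·x̄)/(τ₀+τ_data), with τ₀=1/σ₀² and τ_data=n/σ².
Here τ₀ = 1/4.5 = 0.222222 and τ_data = 3/37.2 = 0.080645, so τ_n = 0.302867.
Rearranging for μ₀: μ₀ = (μ_n·τ_n − τ_data·x̄)/τ₀ = (-0.9633·0.302867 − 0.080645·5.2) / 0.222222 = -0.711106/0.222222 ≈ -3.2.

μ₀ = -3.2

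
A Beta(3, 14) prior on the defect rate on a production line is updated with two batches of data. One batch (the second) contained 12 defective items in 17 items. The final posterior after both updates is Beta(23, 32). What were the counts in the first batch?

Sequential conjugate updates are equivalent to a single update on the pooled data, so total successes = posterior α − prior α and total failures = posterior β − prior β.
Total across both batches: 23−3=20 defective items, 32−14=18 good items.
Subtract the second batch: 20−12=8 defective items and 18−5=13 good items.

8 defective items and 13 good items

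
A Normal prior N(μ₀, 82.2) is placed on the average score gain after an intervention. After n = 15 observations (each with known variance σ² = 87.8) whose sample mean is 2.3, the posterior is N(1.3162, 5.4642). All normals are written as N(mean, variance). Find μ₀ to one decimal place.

μ₀ = -12.5

With known observation variance, the Normal–Normal posterior has precision τ_n = τ₀ + n/σ² and mean μ_n = (τ₀μ₀ + (n/σ²)x̄)/τ_n.
Here τ₀ = 1/82.2 = 0.012165 and τ_data = 15/87.8 = 0.170843, so τ_n = 0.183008.
Rearranging for μ₀: μ₀ = (μ_n·τ_n − τ_data·x̄)/τ₀ = (1.3162·0.183008 − 0.170843·2.3) / 0.012165 = -0.152064/0.012165 ≈ -12.5.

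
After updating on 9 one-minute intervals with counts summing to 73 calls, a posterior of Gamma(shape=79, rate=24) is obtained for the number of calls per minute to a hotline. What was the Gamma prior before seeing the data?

Gamma–Poisson conjugacy: posterior shape = α + Σxᵢ, posterior rate = β + n.
So α = 79 − 73 = 6 and β = 24 − 9 = 15.

Gamma(shape=6, rate=15)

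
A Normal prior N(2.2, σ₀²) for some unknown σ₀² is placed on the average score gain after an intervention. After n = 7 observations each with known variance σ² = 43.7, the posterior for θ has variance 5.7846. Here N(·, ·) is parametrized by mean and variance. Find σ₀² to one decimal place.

For the Normal–Normal model with known σ², precisions add: τ_n = τ₀ + n/σ².
So 1/σ₀² = 1/5.7846 − 7/43.7 = 0.172873 − 0.160183 = 0.012690.
Hence σ₀² = 1/0.012690 ≈ 78.8.

σ₀² = 78.8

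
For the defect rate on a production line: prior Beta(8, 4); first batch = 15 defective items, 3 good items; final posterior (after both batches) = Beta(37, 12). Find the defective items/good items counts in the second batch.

14 defective items and 5 good items

Sequential conjugate updates are equivalent to a single update on the pooled data, so total successes = posterior α − prior α and total failures = posterior β − prior β.
Total across both batches: 37−8=29 defective items, 12−4=8 good items.
Subtract the first batch: 29−15=14 defective items and 8−3=5 good items.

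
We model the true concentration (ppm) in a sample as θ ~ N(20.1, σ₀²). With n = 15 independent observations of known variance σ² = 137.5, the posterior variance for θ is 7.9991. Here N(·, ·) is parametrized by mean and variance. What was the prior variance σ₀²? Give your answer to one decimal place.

For the Normal–Normal model with known σ², precisions add: τ_n = τ₀ + n/σ².
So 1/σ₀² = 1/7.9991 − 15/137.5 = 0.125014 − 0.109091 = 0.015923.
Hence σ₀² = 1/0.015923 ≈ 62.8.

σ₀² = 62.8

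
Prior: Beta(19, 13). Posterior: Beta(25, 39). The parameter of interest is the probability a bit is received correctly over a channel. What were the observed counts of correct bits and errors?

Under Beta–binomial conjugacy the posterior parameters are (α+s, β+f).
Match parameters: s=25−19=6, f=39−13=26.

6 correct bits and 26 errors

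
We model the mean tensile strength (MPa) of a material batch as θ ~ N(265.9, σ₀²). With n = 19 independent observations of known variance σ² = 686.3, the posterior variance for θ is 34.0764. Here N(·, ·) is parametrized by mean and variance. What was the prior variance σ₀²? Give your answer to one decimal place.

Posterior precision equals prior precision plus data precision: 1/σ_n² = 1/σ₀² + n/σ².
So 1/σ₀² = 1/34.0764 − 19/686.3 = 0.029346 − 0.027685 = 0.001661.
Hence σ₀² = 1/0.001661 ≈ 602.0.

σ₀² = 602.0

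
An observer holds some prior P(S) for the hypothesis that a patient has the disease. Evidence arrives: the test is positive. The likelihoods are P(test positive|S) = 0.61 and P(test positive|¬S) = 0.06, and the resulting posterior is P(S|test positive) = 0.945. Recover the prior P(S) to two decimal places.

P(S) = 0.63

Bayes' rule in odds form gives O(S|E) = O(S)·[P(E|S)/P(E|¬S)], hence O(S) = O(S|E)/LR.
Posterior odds = 0.945/(1−0.945) = 17.1818. LR = 0.61/0.06 = 10.1667.
Prior odds = 17.1818/10.1667 = 1.6900, so P(S) = 1.6900/(1+1.6900) ≈ 0.63.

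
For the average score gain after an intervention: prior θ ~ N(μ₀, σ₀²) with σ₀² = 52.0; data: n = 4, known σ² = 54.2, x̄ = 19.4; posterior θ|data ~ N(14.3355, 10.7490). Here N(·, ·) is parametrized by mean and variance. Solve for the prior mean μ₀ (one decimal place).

μ₀ = -5.1

With known observation variance, the Normal–Normal posterior has precision τ_n = τ₀ + n/σ² and mean μ_n = (τ₀μ₀ + (n/σ²)x̄)/τ_n.
Here τ₀ = 1/52.0 = 0.019231 and τ_data = 4/54.2 = 0.073801, so τ_n = 0.093032.
Rearranging for μ₀: μ₀ = (μ_n·τ_n − τ_data·x̄)/τ₀ = (14.3355·0.093032 − 0.073801·19.4) / 0.019231 = -0.098079/0.019231 ≈ -5.1.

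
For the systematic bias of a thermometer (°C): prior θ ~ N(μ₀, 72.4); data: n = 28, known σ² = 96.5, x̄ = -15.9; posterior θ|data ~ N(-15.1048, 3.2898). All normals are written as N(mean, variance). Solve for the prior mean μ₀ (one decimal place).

μ₀ = 1.6

The posterior mean is a precision-weighted average: μ_n = (τ₀μ₀ + τ_data·x̄)/(τ₀+τ_data), with τ₀=1/σ₀² and τ_data=n/σ².
Here τ₀ = 1/72.4 = 0.013812 and τ_data = 28/96.5 = 0.290155, so τ_n = 0.303967.
Rearranging for μ₀: μ₀ = (μ_n·τ_n − τ_data·x̄)/τ₀ = (-15.1048·0.303967 − 0.290155·-15.9) / 0.013812 = 0.022104/0.013812 ≈ 1.6.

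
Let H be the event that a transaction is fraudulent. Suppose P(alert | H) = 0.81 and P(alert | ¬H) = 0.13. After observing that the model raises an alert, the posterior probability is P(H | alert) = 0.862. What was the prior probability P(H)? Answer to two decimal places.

In odds form, posterior odds = prior odds × likelihood ratio, so prior odds = posterior odds ÷ LR.
Posterior odds = 0.862/(1−0.862) = 6.2464. LR = 0.81/0.13 = 6.2308.
Prior odds = 6.2464/6.2308 = 1.0025, so P(H) = 1.0025/(1+1.0025) ≈ 0.50.

P(H) = 0.50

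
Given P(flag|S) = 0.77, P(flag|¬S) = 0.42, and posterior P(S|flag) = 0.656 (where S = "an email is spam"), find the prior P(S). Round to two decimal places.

P(S) = 0.51

In odds form, posterior odds = prior odds × likelihood ratio, so prior odds = posterior odds ÷ LR.
Posterior odds = 0.656/(1−0.656) = 1.9070. LR = 0.77/0.42 = 1.8333.
Prior odds = 1.9070/1.8333 = 1.0402, so P(S) = 1.0402/(1+1.0402) ≈ 0.51.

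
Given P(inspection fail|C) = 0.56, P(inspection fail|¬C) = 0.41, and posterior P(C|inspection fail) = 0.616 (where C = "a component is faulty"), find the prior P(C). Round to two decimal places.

P(C) = 0.54

Bayes' rule in odds form gives O(C|E) = O(C)·[P(E|C)/P(E|¬C)], hence O(C) = O(C|E)/LR.
Posterior odds = 0.616/(1−0.616) = 1.6042. LR = 0.56/0.41 = 1.3659.
Prior odds = 1.6042/1.3659 = 1.1745, so P(C) = 1.1745/(1+1.1745) ≈ 0.54.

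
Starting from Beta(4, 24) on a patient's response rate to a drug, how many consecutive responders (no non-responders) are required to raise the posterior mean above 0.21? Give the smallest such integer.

After k responders and 0 non-responders the posterior is Beta(4+k, 24), with mean (4+k)/(4+24+k).
Set (4+k)/(28+k) > 0.21 and solve: k > (0.21·28 − 4)/(1 − 0.21) = 2.380.
The smallest integer exceeding 2.380 is 3, and checking k=3: (7)/(31) = 0.2258 > 0.21.

k = 3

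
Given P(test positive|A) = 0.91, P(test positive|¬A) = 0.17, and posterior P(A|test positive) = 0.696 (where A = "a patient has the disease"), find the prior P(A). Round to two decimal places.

P(A) = 0.30

Bayes' rule in odds form gives O(A|E) = O(A)·[P(E|A)/P(E|¬A)], hence O(A) = O(A|E)/LR.
Posterior odds = 0.696/(1−0.696) = 2.2895. LR = 0.91/0.17 = 5.3529.
Prior odds = 2.2895/5.3529 = 0.4277, so P(A) = 0.4277/(1+0.4277) ≈ 0.30.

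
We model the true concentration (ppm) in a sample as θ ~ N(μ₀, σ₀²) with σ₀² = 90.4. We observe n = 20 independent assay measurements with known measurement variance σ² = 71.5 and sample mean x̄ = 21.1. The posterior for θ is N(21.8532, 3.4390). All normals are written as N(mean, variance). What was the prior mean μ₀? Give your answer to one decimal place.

With known observation variance, the Normal–Normal posterior has precision τ_n = τ₀ + n/σ² and mean μ_n = (τ₀μ₀ + (n/σ²)x̄)/τ_n.
Here τ₀ = 1/90.4 = 0.011062 and τ_data = 20/71.5 = 0.279720, so τ_n = 0.290782.
Rearranging for μ₀: μ₀ = (μ_n·τ_n − τ_data·x̄)/τ₀ = (21.8532·0.290782 − 0.279720·21.1) / 0.011062 = 0.452425/0.011062 ≈ 40.9.

μ₀ = 40.9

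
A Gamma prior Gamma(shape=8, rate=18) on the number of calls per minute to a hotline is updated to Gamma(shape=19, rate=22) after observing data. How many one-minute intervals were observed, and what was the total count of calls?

n = 4 one-minute intervals with total 11 calls

Gamma–Poisson conjugacy: posterior shape = α + Σxᵢ, posterior rate = β + n.
Matching: Σxᵢ = 19 − 8 = 11 and n = 22 − 18 = 4.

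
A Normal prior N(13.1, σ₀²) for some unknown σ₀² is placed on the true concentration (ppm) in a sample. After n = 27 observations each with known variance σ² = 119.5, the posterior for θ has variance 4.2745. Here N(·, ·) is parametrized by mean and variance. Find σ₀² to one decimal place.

σ₀² = 124.9

Posterior precision equals prior precision plus data precision: 1/σ_n² = 1/σ₀² + n/σ².
So 1/σ₀² = 1/4.2745 − 27/119.5 = 0.233945 − 0.225941 = 0.008004.
Hence σ₀² = 1/0.008004 ≈ 124.9.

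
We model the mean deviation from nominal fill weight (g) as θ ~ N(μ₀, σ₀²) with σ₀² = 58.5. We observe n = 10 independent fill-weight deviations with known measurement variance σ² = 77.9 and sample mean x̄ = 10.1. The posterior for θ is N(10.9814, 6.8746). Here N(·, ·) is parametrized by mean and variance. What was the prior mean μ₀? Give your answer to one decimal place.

μ₀ = 17.6

The posterior mean is a precision-weighted average: μ_n = (τ₀μ₀ + τ_data·x̄)/(τ₀+τ_data), with τ₀=1/σ₀² and τ_data=n/σ².
Here τ₀ = 1/58.5 = 0.017094 and τ_data = 10/77.9 = 0.128370, so τ_n = 0.145464.
Rearranging for μ₀: μ₀ = (μ_n·τ_n − τ_data·x̄)/τ₀ = (10.9814·0.145464 − 0.128370·10.1) / 0.017094 = 0.300861/0.017094 ≈ 17.6.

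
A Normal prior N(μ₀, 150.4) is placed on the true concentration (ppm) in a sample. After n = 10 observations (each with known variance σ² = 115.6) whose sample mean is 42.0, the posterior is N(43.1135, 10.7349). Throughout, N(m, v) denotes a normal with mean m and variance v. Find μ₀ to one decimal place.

With known observation variance, the Normal–Normal posterior has precision τ_n = τ₀ + n/σ² and mean μ_n = (τ₀μ₀ + (n/σ²)x̄)/τ_n.
Here τ₀ = 1/150.4 = 0.006649 and τ_data = 10/115.6 = 0.086505, so τ_n = 0.093154.
Rearranging for μ₀: μ₀ = (μ_n·τ_n − τ_data·x̄)/τ₀ = (43.1135·0.093154 − 0.086505·42.0) / 0.006649 = 0.382985/0.006649 ≈ 57.6.

μ₀ = 57.6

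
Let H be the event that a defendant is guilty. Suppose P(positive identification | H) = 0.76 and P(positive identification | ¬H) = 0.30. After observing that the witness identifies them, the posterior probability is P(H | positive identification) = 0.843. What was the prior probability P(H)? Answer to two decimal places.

Bayes' rule in odds form gives O(H|E) = O(H)·[P(E|H)/P(E|¬H)], hence O(H) = O(H|E)/LR.
Posterior odds = 0.843/(1−0.843) = 5.3694. LR = 0.76/0.30 = 2.5333.
Prior odds = 5.3694/2.5333 = 2.1195, so P(H) = 2.1195/(1+2.1195) ≈ 0.68.

P(H) = 0.68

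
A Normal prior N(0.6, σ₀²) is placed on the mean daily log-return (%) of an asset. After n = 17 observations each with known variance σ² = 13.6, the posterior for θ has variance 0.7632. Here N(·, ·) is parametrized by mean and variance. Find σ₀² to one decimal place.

For the Normal–Normal model with known σ², precisions add: τ_n = τ₀ + n/σ².
So 1/σ₀² = 1/0.7632 − 17/13.6 = 1.310273 − 1.250000 = 0.060273.
Hence σ₀² = 1/0.060273 ≈ 16.6.

σ₀² = 16.6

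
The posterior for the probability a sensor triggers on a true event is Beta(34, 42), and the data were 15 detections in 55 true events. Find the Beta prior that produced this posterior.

Beta(19, 2)

A Beta(α, β) prior with s successes and f failures in binomial data gives a Beta(α+s, β+f) posterior.
Subtract the data counts: 34−15=19, 42−40=2.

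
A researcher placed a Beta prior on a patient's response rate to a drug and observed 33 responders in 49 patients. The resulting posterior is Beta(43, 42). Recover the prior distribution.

Beta(10, 26)

A Beta(a, b) prior with s successes and f failures in binomial data gives a Beta(a+s, b+f) posterior.
So a = 43 − 33 = 10 and b = 42 − 16 = 26.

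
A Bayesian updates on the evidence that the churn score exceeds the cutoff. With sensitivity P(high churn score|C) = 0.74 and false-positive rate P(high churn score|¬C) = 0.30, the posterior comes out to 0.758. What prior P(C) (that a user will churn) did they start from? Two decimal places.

Bayes' rule in odds form gives O(C|E) = O(C)·[P(E|C)/P(E|¬C)], hence O(C) = O(C|E)/LR.
Posterior odds = 0.758/(1−0.758) = 3.1322. LR = 0.74/0.30 = 2.4667.
Prior odds = 3.1322/2.4667 = 1.2698, so P(C) = 1.2698/(1+1.2698) ≈ 0.56.

P(C) = 0.56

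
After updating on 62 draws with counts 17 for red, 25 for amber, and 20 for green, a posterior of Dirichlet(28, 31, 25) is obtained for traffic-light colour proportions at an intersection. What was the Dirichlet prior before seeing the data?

Dirichlet(11, 6, 5)

For a Dirichlet(α) prior with multinomial counts c, the posterior is Dirichlet(α + c) componentwise.
Subtract each count from the matching posterior parameter: 28−17=11, 31−25=6, 25−20=5.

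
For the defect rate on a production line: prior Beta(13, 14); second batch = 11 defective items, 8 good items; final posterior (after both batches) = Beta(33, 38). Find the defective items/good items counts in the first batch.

9 defective items and 16 good items

Because Beta–binomial updating is additive in the counts, the combined data contributed (α_post−α_prior, β_post−β_prior) successes and failures.
Total across both batches: 33−13=20 defective items, 38−14=24 good items.
Subtract the second batch: 20−11=9 defective items and 24−8=16 good items.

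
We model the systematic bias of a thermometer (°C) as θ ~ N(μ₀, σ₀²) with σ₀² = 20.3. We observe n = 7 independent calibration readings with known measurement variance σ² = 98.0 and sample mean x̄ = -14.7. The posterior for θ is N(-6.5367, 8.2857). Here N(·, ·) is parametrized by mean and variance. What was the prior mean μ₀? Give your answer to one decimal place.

With known observation variance, the Normal–Normal posterior has precision τ_n = τ₀ + n/σ² and mean μ_n = (τ₀μ₀ + (n/σ²)x̄)/τ_n.
Here τ₀ = 1/20.3 = 0.049261 and τ_data = 7/98.0 = 0.071429, so τ_n = 0.120690.
Rearranging for μ₀: μ₀ = (μ_n·τ_n − τ_data·x̄)/τ₀ = (-6.5367·0.120690 − 0.071429·-14.7) / 0.049261 = 0.261092/0.049261 ≈ 5.3.

μ₀ = 5.3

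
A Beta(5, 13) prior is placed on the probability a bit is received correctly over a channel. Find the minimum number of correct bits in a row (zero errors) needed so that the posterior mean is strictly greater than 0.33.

After k correct bits and 0 errors the posterior is Beta(5+k, 13), with mean (5+k)/(5+13+k).
Set (5+k)/(18+k) > 0.33 and solve: k > (0.33·18 − 5)/(1 − 0.33) = 1.403.
The smallest integer exceeding 1.403 is 2, and checking k=2: (7)/(20) = 0.3500 > 0.33.

k = 2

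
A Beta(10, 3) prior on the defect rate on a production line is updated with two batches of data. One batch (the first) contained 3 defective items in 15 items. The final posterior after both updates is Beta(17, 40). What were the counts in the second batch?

Because Beta–binomial updating is additive in the counts, the combined data contributed (α_post−α_prior, β_post−β_prior) successes and failures.
Total across both batches: 17−10=7 defective items, 40−3=37 good items.
Subtract the first batch: 7−3=4 defective items and 37−12=25 good items.

4 defective items and 25 good items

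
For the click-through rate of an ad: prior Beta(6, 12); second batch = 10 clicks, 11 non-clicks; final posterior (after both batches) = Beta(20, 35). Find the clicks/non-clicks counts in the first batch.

Sequential conjugate updates are equivalent to a single update on the pooled data, so total successes = posterior α − prior α and total failures = posterior β − prior β.
Total across both batches: 20−6=14 clicks, 35−12=23 non-clicks.
Subtract the second batch: 14−10=4 clicks and 23−11=12 non-clicks.

4 clicks and 12 non-clicks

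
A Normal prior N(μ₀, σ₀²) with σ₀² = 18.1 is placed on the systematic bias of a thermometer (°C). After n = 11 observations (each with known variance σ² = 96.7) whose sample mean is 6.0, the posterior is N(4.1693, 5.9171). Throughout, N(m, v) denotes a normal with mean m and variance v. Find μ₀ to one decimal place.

With known observation variance, the Normal–Normal posterior has precision τ_n = τ₀ + n/σ² and mean μ_n = (τ₀μ₀ + (n/σ²)x̄)/τ_n.
Here τ₀ = 1/18.1 = 0.055249 and τ_data = 11/96.7 = 0.113754, so τ_n = 0.169003.
Rearranging for μ₀: μ₀ = (μ_n·τ_n − τ_data·x̄)/τ₀ = (4.1693·0.169003 − 0.113754·6.0) / 0.055249 = 0.022100/0.055249 ≈ 0.4.

μ₀ = 0.4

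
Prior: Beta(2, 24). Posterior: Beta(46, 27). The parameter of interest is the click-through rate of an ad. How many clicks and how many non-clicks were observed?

44 clicks and 3 non-clicks

A Beta(α, β) prior with s successes and f failures in binomial data gives a Beta(α+s, β+f) posterior.
So s = 46 − 2 = 44 and f = 27 − 24 = 3.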